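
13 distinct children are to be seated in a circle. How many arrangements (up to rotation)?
Circular: fix one position, arrange the rest. (13-1)! = 479001600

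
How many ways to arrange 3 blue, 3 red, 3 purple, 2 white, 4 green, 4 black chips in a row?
19! / (3! × 3! × 3! × 2! × 4! × 4!) = 488864376000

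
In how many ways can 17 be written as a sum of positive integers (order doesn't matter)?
Pentagonal recurrence p(n) = p(n-1) + p(n-2) - p(n-5) - p(n-7) + p(n-12) + p(n-15) - ... gives p(0..16) = 1, 1, 2, 3, 5, 7, 11, 15, 22, 30, 42, 56, 77, 101, 135, 176, 231. p(17) = p(16) + p(15) - p(12) - p(10) + p(5) + p(2) = 231 + 176 - 77 - 42 + 7 + 2 = 297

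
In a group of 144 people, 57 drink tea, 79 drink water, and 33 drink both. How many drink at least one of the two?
|A∪B| = |A| + |B| - |A∩B| = 57 + 79 - 33 = 103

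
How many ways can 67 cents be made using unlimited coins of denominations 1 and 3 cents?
Coefficient of x^67 in 1/(1-x^1) · 1/(1-x^3). Use j coins of 3 for j = 0..⌊67/3⌋ = 22, the rest in 1s: 22 + 1 = 23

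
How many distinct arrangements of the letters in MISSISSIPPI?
11! / (1! × 4! × 4! × 2!) = 34650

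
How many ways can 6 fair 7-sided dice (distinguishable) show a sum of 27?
Coefficient of x^27 in (x + x² + ... + x^7)^6. By inclusion-exclusion on dice exceeding 7: Σ_j (-1)^j C(6,j)·C(27-1-7j, 5) = C(6,0)·C(26,5) - C(6,1)·C(19,5) + C(6,2)·C(12,5) - C(6,3)·C(5,5) = 1·65780 - 6·11628 + 15·792 - 20·1 = 7872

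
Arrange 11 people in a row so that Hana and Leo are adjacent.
Treat as block: (11-1)! × 2! = 3628800 × 2 = 7257600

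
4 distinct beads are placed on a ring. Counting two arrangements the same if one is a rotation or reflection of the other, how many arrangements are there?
(4-1)!/2 = 6/2 = 3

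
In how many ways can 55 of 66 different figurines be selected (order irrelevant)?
C(66,55) = 66!/(55!×11!) = 1074082795968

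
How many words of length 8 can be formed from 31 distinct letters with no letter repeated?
P(31,8) = 31!/(31-8)! = 318073392000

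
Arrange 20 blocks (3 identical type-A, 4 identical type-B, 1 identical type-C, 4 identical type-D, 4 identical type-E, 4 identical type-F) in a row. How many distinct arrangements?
20! / (3! × 4! × 1! × 4! × 4! × 4!) = 1222160940000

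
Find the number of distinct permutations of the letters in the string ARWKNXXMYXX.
11! / (1! × 4! × 1! × 1! × 1! × 1! × 1! × 1!) = 1663200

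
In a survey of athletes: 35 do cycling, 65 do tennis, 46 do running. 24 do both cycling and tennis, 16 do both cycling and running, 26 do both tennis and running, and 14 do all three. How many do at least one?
|A∪B∪C| = 35+65+46-24-16-26+14 = 94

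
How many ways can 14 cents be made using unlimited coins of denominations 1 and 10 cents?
Coefficient of x^14 in 1/(1-x^1) · 1/(1-x^10). Use j coins of 10 for j = 0..⌊14/10⌋ = 1, the rest in 1s: 1 + 1 = 2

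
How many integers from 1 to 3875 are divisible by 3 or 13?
⌊3875/3⌋ + ⌊3875/13⌋ - ⌊3875/39⌋ = 1291 + 298 - 99 = 1490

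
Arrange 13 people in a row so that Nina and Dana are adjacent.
Treat as block: (13-1)! × 2! = 479001600 × 2 = 958003200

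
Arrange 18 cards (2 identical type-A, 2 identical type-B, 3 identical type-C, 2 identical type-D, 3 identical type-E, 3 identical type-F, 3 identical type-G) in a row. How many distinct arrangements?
18! / (2! × 2! × 3! × 2! × 3! × 3! × 3!) = 617512896000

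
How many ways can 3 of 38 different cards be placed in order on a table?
P(38,3) = 38!/(38-3)! = 50616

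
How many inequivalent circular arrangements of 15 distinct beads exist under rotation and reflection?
(15-1)!/2 = 87178291200/2 = 43589145600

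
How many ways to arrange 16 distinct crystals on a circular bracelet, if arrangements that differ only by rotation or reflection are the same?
(16-1)!/2 = 1307674368000/2 = 653837184000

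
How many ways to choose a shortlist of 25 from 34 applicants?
C(34,25) = 34!/(25!×9!) = 52451256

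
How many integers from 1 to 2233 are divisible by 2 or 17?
⌊2233/2⌋ + ⌊2233/17⌋ - ⌊2233/34⌋ = 1116 + 131 - 65 = 1182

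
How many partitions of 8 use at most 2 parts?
By conjugation, equals partitions of 8 into parts ≤ 2. Let r_j(i) = number of partitions of i into parts ≤ j, for i = 0..8. r_1(i) = 1 for all i; r_j(i) = r_{j-1}(i) + r_j(i-j). Rows j = 2..2: ≤2: 1 1 2 2 3 3 4 4 5. r_2(8) = 5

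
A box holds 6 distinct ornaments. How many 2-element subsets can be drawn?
C(6,2) = 6!/(2!×4!) = 15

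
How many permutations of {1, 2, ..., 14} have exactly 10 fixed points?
Choose the 10 fixed points C(14,10) = 1001, derange the rest: !4 = Σ_{j=0}^{4} (-1)^j·4!/j! = 24 - 24 + 12 - 4 + 1 = 9. Product = 1001 × 9 = 9009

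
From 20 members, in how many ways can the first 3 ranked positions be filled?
P(20,3) = 20!/(20-3)! = 6840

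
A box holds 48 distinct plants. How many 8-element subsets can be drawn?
C(48,8) = 48!/(8!×40!) = 377348994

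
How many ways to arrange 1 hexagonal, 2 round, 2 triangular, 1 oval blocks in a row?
6! / (1! × 2! × 2! × 1!) = 180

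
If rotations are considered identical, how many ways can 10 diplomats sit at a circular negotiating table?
Circular: fix one position, arrange the rest. (10-1)! = 362880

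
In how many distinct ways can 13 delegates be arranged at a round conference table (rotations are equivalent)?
Circular: fix one position, arrange the rest. (13-1)! = 479001600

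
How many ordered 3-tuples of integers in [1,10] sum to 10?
Coefficient of x^10 in (x + x² + ... + x^10)^3. By inclusion-exclusion on dice exceeding 10: Σ_j (-1)^j C(3,j)·C(10-1-10j, 2) = C(3,0)·C(9,2) = 1·36 = 36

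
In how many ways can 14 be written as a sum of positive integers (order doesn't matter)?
Pentagonal recurrence p(n) = p(n-1) + p(n-2) - p(n-5) - p(n-7) + p(n-12) + p(n-15) - ... gives p(0..13) = 1, 1, 2, 3, 5, 7, 11, 15, 22, 30, 42, 56, 77, 101. p(14) = p(13) + p(12) - p(9) - p(7) + p(2) = 101 + 77 - 30 - 15 + 2 = 135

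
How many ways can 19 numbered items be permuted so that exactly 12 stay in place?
Choose the 12 fixed points C(19,12) = 50388, derange the rest: !7 = Σ_{j=0}^{7} (-1)^j·7!/j! = 5040 - 5040 + 2520 - 840 + 210 - 42 + 7 - 1 = 1854. Product = 50388 × 1854 = 93419352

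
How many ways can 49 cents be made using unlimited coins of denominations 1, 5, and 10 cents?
Coefficient of x^49 in 1/(1-x^1) · 1/(1-x^5) · 1/(1-x^10). Case on j = number of 10-cent coins (j = 0..4); remainder r = 49 - 10j is made from {1,5} in ⌊r/5⌋+1 ways. r = 49, 39, 29, 19, 9 → 10 + 8 + 6 + 4 + 2 = 30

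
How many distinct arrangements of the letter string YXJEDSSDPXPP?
12! / (1! × 2! × 1! × 3! × 1! × 2! × 2!) = 9979200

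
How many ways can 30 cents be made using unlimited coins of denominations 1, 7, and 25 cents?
Coefficient of x^30 in 1/(1-x^1) · 1/(1-x^7) · 1/(1-x^25). Case on j = number of 25-cent coins (j = 0..1); remainder r = 30 - 25j is made from {1,7} in ⌊r/7⌋+1 ways. r = 30, 5 → 5 + 1 = 6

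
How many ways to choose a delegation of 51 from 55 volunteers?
C(55,51) = 55!/(51!×4!) = 341055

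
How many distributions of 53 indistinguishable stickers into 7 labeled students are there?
C(53+7-1, 7-1) = C(59, 6) = 45057474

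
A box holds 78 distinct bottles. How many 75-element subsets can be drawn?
C(78,75) = 78!/(75!×3!) = 76076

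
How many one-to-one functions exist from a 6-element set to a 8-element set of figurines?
P(8,6) = 8!/(8-6)! = 20160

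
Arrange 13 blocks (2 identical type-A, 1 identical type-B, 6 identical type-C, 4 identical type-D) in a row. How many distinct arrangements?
13! / (2! × 1! × 6! × 4!) = 180180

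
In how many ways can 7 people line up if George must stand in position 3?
Fix one position: (7-1)! = 720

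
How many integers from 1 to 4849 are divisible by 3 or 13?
⌊4849/3⌋ + ⌊4849/13⌋ - ⌊4849/39⌋ = 1616 + 373 - 124 = 1865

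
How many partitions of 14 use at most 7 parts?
By conjugation, equals partitions of 14 into parts ≤ 7. Let r_j(i) = number of partitions of i into parts ≤ j, for i = 0..14. r_1(i) = 1 for all i; r_j(i) = r_{j-1}(i) + r_j(i-j). Rows j = 2..7: ≤2: 1 1 2 2 3 3 4 4 5 5 6 6 7 7 8; ≤3: 1 1 2 3 4 5 7 8 10 12 14 16 19 21 24; ≤4: 1 1 2 3 5 6 9 11 15 18 23 27 34 39 47; ≤5: 1 1 2 3 5 7 10 13 18 23 30 37 47 57 70; ≤6: 1 1 2 3 5 7 11 14 20 26 35 44 58 71 90; ≤7: 1 1 2 3 5 7 11 15 21 28 38 49 65 82 105. r_7(14) = 105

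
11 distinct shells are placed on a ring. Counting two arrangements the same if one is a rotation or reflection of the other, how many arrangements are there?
(11-1)!/2 = 3628800/2 = 1814400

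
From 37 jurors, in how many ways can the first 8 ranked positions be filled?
P(37,8) = 37!/(37-8)! = 1556675366400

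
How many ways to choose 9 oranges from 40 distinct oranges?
C(40,9) = 40!/(9!×31!) = 273438880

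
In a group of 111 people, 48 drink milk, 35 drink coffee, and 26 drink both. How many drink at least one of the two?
|A∪B| = |A| + |B| - |A∩B| = 48 + 35 - 26 = 57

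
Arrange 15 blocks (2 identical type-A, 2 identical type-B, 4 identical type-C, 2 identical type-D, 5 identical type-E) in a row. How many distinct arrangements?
15! / (2! × 2! × 4! × 2! × 5!) = 56756700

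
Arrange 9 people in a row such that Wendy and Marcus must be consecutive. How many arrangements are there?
Treat the 2 as one block: (9-2+1)! × 2! = 40320 × 2 = 80640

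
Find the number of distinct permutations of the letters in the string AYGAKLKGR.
9! / (2! × 2! × 1! × 1! × 2! × 1!) = 45360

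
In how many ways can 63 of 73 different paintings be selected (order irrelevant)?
C(73,63) = 73!/(63!×10!) = 621324937376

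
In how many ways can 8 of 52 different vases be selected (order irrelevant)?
C(52,8) = 52!/(8!×44!) = 752538150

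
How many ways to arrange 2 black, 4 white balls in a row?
6! / (2! × 4!) = 15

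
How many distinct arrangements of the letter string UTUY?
4! / (1! × 2! × 1!) = 12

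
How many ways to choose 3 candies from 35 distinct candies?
C(35,3) = 35!/(3!×32!) = 6545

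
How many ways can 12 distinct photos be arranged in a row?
12! = 479001600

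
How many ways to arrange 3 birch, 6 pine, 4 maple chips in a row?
13! / (3! × 6! × 4!) = 60060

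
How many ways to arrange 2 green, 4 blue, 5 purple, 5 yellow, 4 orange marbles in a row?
20! / (2! × 4! × 5! × 5! × 4!) = 146659312800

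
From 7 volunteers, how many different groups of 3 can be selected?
C(7,3) = 7!/(3!×4!) = 35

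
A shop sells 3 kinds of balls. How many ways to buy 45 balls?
C(45+3-1, 3-1) = C(47, 2) = 1081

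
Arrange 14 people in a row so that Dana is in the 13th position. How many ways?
Fix one position: (14-1)! = 6227020800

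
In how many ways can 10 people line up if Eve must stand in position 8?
Fix one position: (10-1)! = 362880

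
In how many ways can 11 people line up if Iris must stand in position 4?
Fix one position: (11-1)! = 3628800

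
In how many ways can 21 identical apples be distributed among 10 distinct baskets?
C(21+10-1, 10-1) = C(30, 9) = 14307150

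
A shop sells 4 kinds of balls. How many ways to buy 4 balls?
C(4+4-1, 4-1) = C(7, 3) = 35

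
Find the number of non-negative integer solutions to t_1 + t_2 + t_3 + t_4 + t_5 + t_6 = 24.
C(24+6-1, 6-1) = C(29, 5) = 118755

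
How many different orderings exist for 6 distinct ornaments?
6! = 720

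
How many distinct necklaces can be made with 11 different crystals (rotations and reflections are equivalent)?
(11-1)!/2 = 3628800/2 = 1814400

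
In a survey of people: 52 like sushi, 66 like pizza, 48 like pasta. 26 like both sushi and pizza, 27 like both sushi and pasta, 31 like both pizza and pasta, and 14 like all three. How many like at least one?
|A∪B∪C| = 52+66+48-26-27-31+14 = 96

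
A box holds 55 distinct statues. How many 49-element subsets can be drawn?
C(55,49) = 55!/(49!×6!) = 28989675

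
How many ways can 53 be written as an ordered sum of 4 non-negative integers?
C(53+4-1, 4-1) = C(56, 3) = 27720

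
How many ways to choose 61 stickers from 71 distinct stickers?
C(71,61) = 71!/(61!×10!) = 461738052776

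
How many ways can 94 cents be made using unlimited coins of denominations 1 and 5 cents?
Coefficient of x^94 in 1/(1-x^1) · 1/(1-x^5). Use j coins of 5 for j = 0..⌊94/5⌋ = 18, the rest in 1s: 18 + 1 = 19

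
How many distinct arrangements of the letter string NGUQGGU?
7! / (1! × 1! × 2! × 3!) = 420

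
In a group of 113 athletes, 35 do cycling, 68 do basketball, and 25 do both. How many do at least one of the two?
|A∪B| = |A| + |B| - |A∩B| = 35 + 68 - 25 = 78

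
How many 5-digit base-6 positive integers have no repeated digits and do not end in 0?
Last digit: 5 nonzero choices. First digit: 4 (nonzero, ≠last). Middle 3: P(4,3) = 24. Total = 480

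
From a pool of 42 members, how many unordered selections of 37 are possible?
C(42,37) = 42!/(37!×5!) = 850668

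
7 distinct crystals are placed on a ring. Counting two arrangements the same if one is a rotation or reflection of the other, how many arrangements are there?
(7-1)!/2 = 720/2 = 360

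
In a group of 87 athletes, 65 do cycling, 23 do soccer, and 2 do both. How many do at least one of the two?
|A∪B| = |A| + |B| - |A∩B| = 65 + 23 - 2 = 86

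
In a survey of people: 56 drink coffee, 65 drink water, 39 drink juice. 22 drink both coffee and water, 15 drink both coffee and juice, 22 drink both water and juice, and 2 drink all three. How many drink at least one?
|A∪B∪C| = 56+65+39-22-15-22+2 = 103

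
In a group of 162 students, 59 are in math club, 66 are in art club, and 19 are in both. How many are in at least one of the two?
|A∪B| = |A| + |B| - |A∩B| = 59 + 66 - 19 = 106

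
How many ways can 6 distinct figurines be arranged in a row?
6! = 720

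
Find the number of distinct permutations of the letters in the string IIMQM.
5! / (2! × 1! × 2!) = 30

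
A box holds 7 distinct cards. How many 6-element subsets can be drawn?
C(7,6) = 7!/(6!×1!) = 7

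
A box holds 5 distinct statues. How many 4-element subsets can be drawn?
C(5,4) = 5!/(4!×1!) = 5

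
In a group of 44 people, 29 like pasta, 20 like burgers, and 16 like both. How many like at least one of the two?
|A∪B| = |A| + |B| - |A∩B| = 29 + 20 - 16 = 33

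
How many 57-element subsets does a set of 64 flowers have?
C(64,57) = 64!/(57!×7!) = 621216192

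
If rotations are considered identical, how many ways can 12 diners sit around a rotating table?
Circular: fix one position, arrange the rest. (12-1)! = 39916800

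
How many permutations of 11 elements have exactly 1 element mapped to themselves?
Choose the 1 fixed point C(11,1) = 11, derange the rest: !10 = Σ_{j=0}^{10} (-1)^j·10!/j! = 3628800 - 3628800 + 1814400 - 604800 + 151200 - 30240 + 5040 - 720 + 90 - 10 + 1 = 1334961. Product = 11 × 1334961 = 14684571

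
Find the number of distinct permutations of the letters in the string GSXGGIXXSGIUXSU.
15! / (3! × 2! × 4! × 2! × 4!) = 94594500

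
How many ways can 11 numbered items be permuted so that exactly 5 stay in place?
Choose the 5 fixed points C(11,5) = 462, derange the rest: !6 = Σ_{j=0}^{6} (-1)^j·6!/j! = 720 - 720 + 360 - 120 + 30 - 6 + 1 = 265. Product = 462 × 265 = 122430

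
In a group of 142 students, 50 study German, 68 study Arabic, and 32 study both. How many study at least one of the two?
|A∪B| = |A| + |B| - |A∩B| = 50 + 68 - 32 = 86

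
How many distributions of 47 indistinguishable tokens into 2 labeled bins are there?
C(47+2-1, 2-1) = C(48, 1) = 48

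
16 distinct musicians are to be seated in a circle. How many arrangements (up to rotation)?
Circular: fix one position, arrange the rest. (16-1)! = 1307674368000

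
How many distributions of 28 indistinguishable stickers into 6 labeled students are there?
C(28+6-1, 6-1) = C(33, 5) = 237336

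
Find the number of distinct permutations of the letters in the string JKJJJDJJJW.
10! / (1! × 1! × 1! × 7!) = 720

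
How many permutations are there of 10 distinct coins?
10! = 3628800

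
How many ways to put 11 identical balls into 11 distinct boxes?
C(11+11-1, 11-1) = C(21, 10) = 352716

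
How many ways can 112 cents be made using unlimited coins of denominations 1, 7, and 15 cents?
Coefficient of x^112 in 1/(1-x^1) · 1/(1-x^7) · 1/(1-x^15). Case on j = number of 15-cent coins (j = 0..7); remainder r = 112 - 15j is made from {1,7} in ⌊r/7⌋+1 ways. r = 112, 97, 82, 67, 52, 37, 22, 7 → 17 + 14 + 12 + 10 + 8 + 6 + 4 + 2 = 73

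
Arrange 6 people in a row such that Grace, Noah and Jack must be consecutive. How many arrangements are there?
Treat the 3 as one block: (6-3+1)! × 3! = 24 × 6 = 144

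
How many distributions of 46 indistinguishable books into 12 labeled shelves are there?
C(46+12-1, 12-1) = C(57, 11) = 184509266760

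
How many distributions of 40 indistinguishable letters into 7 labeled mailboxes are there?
C(40+7-1, 7-1) = C(46, 6) = 9366819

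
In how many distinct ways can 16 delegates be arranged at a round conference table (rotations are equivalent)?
Circular: fix one position, arrange the rest. (16-1)! = 1307674368000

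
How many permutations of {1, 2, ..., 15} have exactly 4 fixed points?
Choose the 4 fixed points C(15,4) = 1365, derange the rest: !11 = Σ_{j=0}^{11} (-1)^j·11!/j! = 39916800 - 39916800 + 19958400 - 6652800 + 1663200 - 332640 + 55440 - 7920 + 990 - 110 + 11 - 1 = 14684570. Product = 1365 × 14684570 = 20044438050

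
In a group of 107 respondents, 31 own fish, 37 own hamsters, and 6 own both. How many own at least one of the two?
|A∪B| = |A| + |B| - |A∩B| = 31 + 37 - 6 = 62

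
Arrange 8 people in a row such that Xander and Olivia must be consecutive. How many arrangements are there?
Treat the 2 as one block: (8-2+1)! × 2! = 5040 × 2 = 10080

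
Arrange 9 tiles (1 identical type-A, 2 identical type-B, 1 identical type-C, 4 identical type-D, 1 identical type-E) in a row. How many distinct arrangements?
9! / (1! × 2! × 1! × 4! × 1!) = 7560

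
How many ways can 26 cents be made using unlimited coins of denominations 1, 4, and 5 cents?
Coefficient of x^26 in 1/(1-x^1) · 1/(1-x^4) · 1/(1-x^5). Case on j = number of 5-cent coins (j = 0..5); remainder r = 26 - 5j is made from {1,4} in ⌊r/4⌋+1 ways. r = 26, 21, 16, 11, 6, 1 → 7 + 6 + 5 + 3 + 2 + 1 = 24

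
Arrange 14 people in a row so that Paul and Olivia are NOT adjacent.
Total - adjacent = 14! - (14-1)!×2 = 87178291200 - 12454041600 = 74724249600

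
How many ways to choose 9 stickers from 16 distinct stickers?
C(16,9) = 16!/(9!×7!) = 11440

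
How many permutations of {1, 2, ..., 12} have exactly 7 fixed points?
Choose the 7 fixed points C(12,7) = 792, derange the rest: !5 = Σ_{j=0}^{5} (-1)^j·5!/j! = 120 - 120 + 60 - 20 + 5 - 1 = 44. Product = 792 × 44 = 34848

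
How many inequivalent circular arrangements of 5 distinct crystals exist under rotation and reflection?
(5-1)!/2 = 24/2 = 12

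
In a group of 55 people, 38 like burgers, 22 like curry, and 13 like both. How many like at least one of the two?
|A∪B| = |A| + |B| - |A∩B| = 38 + 22 - 13 = 47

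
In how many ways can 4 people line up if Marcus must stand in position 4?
Fix one position: (4-1)! = 6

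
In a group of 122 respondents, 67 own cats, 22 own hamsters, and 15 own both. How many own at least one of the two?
|A∪B| = |A| + |B| - |A∩B| = 67 + 22 - 15 = 74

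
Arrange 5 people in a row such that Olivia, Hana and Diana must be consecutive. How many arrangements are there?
Treat the 3 as one block: (5-3+1)! × 3! = 6 × 6 = 36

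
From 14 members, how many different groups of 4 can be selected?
C(14,4) = 14!/(4!×10!) = 1001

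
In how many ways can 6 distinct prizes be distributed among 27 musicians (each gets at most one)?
P(27,6) = 27!/(27-6)! = 213127200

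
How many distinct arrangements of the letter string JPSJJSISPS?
10! / (1! × 4! × 3! × 2!) = 12600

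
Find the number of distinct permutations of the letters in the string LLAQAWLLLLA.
11! / (1! × 6! × 1! × 3!) = 9240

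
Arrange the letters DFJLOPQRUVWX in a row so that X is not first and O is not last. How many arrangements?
By inclusion-exclusion: 12! - 2×(12-1)! + (12-2)! = 479001600 - 79833600 + 3628800 = 402796800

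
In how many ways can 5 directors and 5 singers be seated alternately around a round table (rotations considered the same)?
Fix one of the directors: (5-1)! ways for the remaining directors, × 5! ways for the singers = 24 × 120 = 2880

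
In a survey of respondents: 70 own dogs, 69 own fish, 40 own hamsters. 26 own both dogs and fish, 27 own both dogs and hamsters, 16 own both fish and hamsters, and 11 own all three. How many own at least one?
|A∪B∪C| = 70+69+40-26-27-16+11 = 121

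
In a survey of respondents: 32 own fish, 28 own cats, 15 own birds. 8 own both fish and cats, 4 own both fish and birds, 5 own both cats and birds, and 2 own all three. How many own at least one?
|A∪B∪C| = 32+28+15-8-4-5+2 = 60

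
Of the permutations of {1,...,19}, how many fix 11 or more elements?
Exactly j fixed points: C(19,j)·!(19-j); sum over j ≥ 11 (derangement numbers via !m = (m-1)·(!(m-1) + !(m-2)): !0..!8 = 1, 0, 1, 2, 9, 44, 265, 1854, 14833). Σ_{j=11}^{19} C(19,j)·!(19-j) = C(19,11)·!8 + C(19,12)·!7 + C(19,13)·!6 + C(19,14)·!5 + C(19,15)·!4 + C(19,16)·!3 + C(19,17)·!2 + C(19,18)·!1 + C(19,19)·!0 = 75582·14833 + 50388·1854 + 27132·265 + 11628·44 + 3876·9 + 969·2 + 171·1 + 19·0 + 1·1 = 1222265764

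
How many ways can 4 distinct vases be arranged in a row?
4! = 24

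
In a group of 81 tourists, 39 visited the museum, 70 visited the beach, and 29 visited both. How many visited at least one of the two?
|A∪B| = |A| + |B| - |A∩B| = 39 + 70 - 29 = 80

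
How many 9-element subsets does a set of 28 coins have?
C(28,9) = 28!/(9!×19!) = 6906900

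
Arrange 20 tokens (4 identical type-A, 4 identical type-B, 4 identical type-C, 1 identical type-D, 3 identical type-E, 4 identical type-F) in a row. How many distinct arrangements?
20! / (4! × 4! × 4! × 1! × 3! × 4!) = 1222160940000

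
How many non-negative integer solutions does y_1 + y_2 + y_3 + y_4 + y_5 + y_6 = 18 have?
C(18+6-1, 6-1) = C(23, 5) = 33649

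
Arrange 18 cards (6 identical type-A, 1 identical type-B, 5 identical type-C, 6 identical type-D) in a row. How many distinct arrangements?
18! / (6! × 1! × 5! × 6!) = 102918816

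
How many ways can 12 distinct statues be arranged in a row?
12! = 479001600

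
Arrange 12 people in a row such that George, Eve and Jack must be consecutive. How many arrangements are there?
Treat the 3 as one block: (12-3+1)! × 3! = 3628800 × 6 = 21772800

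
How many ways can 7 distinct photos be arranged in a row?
7! = 5040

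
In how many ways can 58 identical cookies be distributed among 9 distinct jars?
C(58+9-1, 9-1) = C(66, 8) = 5743572120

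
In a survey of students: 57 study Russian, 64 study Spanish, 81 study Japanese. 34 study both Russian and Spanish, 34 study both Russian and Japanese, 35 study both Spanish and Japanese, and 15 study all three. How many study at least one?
|A∪B∪C| = 57+64+81-34-34-35+15 = 114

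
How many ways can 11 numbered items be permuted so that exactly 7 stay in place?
Choose the 7 fixed points C(11,7) = 330, derange the rest: !4 = Σ_{j=0}^{4} (-1)^j·4!/j! = 24 - 24 + 12 - 4 + 1 = 9. Product = 330 × 9 = 2970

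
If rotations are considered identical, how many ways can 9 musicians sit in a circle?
Circular: fix one position, arrange the rest. (9-1)! = 40320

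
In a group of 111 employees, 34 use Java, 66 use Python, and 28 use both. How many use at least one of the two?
|A∪B| = |A| + |B| - |A∩B| = 34 + 66 - 28 = 72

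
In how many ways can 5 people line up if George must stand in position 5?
Fix one position: (5-1)! = 24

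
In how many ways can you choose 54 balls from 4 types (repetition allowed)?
C(54+4-1, 4-1) = C(57, 3) = 29260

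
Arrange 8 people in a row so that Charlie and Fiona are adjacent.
Treat as block: (8-1)! × 2! = 5040 × 2 = 10080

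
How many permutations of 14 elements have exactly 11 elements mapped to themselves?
Choose the 11 fixed points C(14,11) = 364, derange the rest: !3 = Σ_{j=0}^{3} (-1)^j·3!/j! = 6 - 6 + 3 - 1 = 2. Product = 364 × 2 = 728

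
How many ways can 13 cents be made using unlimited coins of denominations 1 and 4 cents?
Coefficient of x^13 in 1/(1-x^1) · 1/(1-x^4). Use j coins of 4 for j = 0..⌊13/4⌋ = 3, the rest in 1s: 3 + 1 = 4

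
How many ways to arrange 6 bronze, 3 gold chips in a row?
9! / (6! × 3!) = 84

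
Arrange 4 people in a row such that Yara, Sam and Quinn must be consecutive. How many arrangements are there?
Treat the 3 as one block: (4-3+1)! × 3! = 2 × 6 = 12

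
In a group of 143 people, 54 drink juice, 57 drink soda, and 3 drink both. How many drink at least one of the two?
|A∪B| = |A| + |B| - |A∩B| = 54 + 57 - 3 = 108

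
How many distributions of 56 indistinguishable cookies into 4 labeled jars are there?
C(56+4-1, 4-1) = C(59, 3) = 32509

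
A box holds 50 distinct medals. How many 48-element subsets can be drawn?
C(50,48) = 50!/(48!×2!) = 1225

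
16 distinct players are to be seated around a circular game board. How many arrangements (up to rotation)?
Circular: fix one position, arrange the rest. (16-1)! = 1307674368000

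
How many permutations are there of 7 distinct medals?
7! = 5040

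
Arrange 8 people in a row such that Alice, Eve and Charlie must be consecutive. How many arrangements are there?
Treat the 3 as one block: (8-3+1)! × 3! = 720 × 6 = 4320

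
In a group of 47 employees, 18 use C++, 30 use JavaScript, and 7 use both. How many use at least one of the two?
|A∪B| = |A| + |B| - |A∩B| = 18 + 30 - 7 = 41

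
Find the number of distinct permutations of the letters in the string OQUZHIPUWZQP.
12! / (1! × 2! × 1! × 1! × 2! × 2! × 1! × 2!) = 29937600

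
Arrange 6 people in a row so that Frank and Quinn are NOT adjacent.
Total - adjacent = 6! - (6-1)!×2 = 720 - 240 = 480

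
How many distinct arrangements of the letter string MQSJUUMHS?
9! / (1! × 2! × 1! × 1! × 2! × 2!) = 45360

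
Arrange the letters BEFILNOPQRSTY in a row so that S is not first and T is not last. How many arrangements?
By inclusion-exclusion: 13! - 2×(13-1)! + (13-2)! = 6227020800 - 958003200 + 39916800 = 5308934400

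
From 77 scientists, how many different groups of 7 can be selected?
C(77,7) = 77!/(7!×70!) = 2404808340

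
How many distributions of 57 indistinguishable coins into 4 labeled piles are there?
C(57+4-1, 4-1) = C(60, 3) = 34220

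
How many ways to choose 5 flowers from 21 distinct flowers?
C(21,5) = 21!/(5!×16!) = 20349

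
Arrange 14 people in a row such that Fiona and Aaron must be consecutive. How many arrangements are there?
Treat the 2 as one block: (14-2+1)! × 2! = 6227020800 × 2 = 12454041600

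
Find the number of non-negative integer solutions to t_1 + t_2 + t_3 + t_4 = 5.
C(5+4-1, 4-1) = C(8, 3) = 56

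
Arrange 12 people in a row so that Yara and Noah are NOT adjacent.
Total - adjacent = 12! - (12-1)!×2 = 479001600 - 79833600 = 399168000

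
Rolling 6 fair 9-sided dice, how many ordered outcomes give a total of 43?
Coefficient of x^43 in (x + x² + ... + x^9)^6. By inclusion-exclusion on dice exceeding 9: Σ_j (-1)^j C(6,j)·C(43-1-9j, 5) = C(6,0)·C(42,5) - C(6,1)·C(33,5) + C(6,2)·C(24,5) - C(6,3)·C(15,5) + C(6,4)·C(6,5) = 1·850668 - 6·237336 + 15·42504 - 20·3003 + 15·6 = 4242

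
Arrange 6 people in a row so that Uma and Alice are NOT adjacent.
Total - adjacent = 6! - (6-1)!×2 = 720 - 240 = 480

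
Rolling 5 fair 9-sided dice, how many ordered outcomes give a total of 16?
Coefficient of x^16 in (x + x² + ... + x^9)^5. By inclusion-exclusion on dice exceeding 9: Σ_j (-1)^j C(5,j)·C(16-1-9j, 4) = C(5,0)·C(15,4) - C(5,1)·C(6,4) = 1·1365 - 5·15 = 1290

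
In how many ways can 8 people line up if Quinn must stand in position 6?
Fix one position: (8-1)! = 5040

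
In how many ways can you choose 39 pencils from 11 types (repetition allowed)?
C(39+11-1, 11-1) = C(49, 10) = 8217822536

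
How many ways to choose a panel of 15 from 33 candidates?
C(33,15) = 33!/(15!×18!) = 1037158320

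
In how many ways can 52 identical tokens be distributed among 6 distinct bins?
C(52+6-1, 6-1) = C(57, 5) = 4187106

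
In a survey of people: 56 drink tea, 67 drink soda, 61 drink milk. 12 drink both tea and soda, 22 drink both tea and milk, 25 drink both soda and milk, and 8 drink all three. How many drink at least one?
|A∪B∪C| = 56+67+61-12-22-25+8 = 133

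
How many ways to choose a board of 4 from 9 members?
C(9,4) = 9!/(4!×5!) = 126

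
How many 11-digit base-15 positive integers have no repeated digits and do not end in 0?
Last digit: 14 nonzero choices. First digit: 13 (nonzero, ≠last). Middle 9: P(13,9) = 259459200. Total = 47221574400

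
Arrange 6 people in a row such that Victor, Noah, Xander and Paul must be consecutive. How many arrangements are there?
Treat the 4 as one block: (6-4+1)! × 4! = 6 × 24 = 144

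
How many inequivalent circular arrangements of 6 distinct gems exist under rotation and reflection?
(6-1)!/2 = 120/2 = 60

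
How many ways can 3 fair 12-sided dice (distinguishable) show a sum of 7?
Coefficient of x^7 in (x + x² + ... + x^12)^3. By inclusion-exclusion on dice exceeding 12: Σ_j (-1)^j C(3,j)·C(7-1-12j, 2) = C(3,0)·C(6,2) = 1·15 = 15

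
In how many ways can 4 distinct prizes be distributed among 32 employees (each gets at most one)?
P(32,4) = 32!/(32-4)! = 863040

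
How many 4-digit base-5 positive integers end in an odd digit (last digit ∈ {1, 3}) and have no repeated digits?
Last∈{1,3}. Last=0: 0. Last nonzero: 2×3×P(3,2) = 36. Total = 36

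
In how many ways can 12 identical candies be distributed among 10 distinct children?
C(12+10-1, 10-1) = C(21, 9) = 293930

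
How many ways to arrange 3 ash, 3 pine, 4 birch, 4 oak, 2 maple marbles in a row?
16! / (3! × 3! × 4! × 4! × 2!) = 504504000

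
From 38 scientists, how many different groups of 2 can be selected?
C(38,2) = 38!/(2!×36!) = 703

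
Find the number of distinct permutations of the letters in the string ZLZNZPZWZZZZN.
13! / (1! × 1! × 2! × 1! × 8!) = 77220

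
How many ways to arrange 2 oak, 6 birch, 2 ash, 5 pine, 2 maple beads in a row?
17! / (2! × 6! × 2! × 5! × 2!) = 514594080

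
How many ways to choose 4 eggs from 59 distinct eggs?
C(59,4) = 59!/(4!×55!) = 455126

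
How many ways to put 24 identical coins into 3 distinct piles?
C(24+3-1, 3-1) = C(26, 2) = 325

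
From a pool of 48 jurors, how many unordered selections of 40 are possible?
C(48,40) = 48!/(40!×8!) = 377348994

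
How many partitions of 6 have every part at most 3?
Let r_j(i) = number of partitions of i into parts ≤ j, for i = 0..6. r_1(i) = 1 for all i; r_j(i) = r_{j-1}(i) + r_j(i-j). Rows j = 2..3: ≤2: 1 1 2 2 3 3 4; ≤3: 1 1 2 3 4 5 7. r_3(6) = 7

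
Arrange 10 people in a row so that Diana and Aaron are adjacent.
Treat as block: (10-1)! × 2! = 362880 × 2 = 725760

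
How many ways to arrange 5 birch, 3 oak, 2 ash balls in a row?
10! / (5! × 3! × 2!) = 2520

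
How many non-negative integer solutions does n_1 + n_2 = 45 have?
C(45+2-1, 2-1) = C(46, 1) = 46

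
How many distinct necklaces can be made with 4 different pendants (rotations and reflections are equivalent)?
(4-1)!/2 = 6/2 = 3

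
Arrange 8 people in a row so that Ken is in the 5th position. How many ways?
Fix one position: (8-1)! = 5040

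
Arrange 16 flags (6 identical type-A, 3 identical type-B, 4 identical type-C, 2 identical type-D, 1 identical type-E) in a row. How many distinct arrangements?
16! / (6! × 3! × 4! × 2! × 1!) = 100900800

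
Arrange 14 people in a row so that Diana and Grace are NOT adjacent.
Total - adjacent = 14! - (14-1)!×2 = 87178291200 - 12454041600 = 74724249600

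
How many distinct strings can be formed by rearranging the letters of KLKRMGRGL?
9! / (1! × 2! × 2! × 2! × 2!) = 22680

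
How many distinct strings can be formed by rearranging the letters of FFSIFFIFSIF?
11! / (6! × 2! × 3!) = 4620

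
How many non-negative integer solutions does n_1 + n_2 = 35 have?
C(35+2-1, 2-1) = C(36, 1) = 36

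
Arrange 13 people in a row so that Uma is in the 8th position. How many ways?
Fix one position: (13-1)! = 479001600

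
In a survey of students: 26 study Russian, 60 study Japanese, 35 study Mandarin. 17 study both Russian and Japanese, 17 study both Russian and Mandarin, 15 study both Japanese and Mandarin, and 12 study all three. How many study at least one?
|A∪B∪C| = 26+60+35-17-17-15+12 = 84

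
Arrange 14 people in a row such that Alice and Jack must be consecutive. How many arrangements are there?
Treat the 2 as one block: (14-2+1)! × 2! = 6227020800 × 2 = 12454041600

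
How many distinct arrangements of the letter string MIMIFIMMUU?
10! / (2! × 1! × 3! × 4!) = 12600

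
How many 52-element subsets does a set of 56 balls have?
C(56,52) = 56!/(52!×4!) = 367290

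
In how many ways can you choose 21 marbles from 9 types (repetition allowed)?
C(21+9-1, 9-1) = C(29, 8) = 4292145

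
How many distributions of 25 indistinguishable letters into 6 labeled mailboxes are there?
C(25+6-1, 6-1) = C(30, 5) = 142506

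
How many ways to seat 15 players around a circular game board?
Circular: fix one position, arrange the rest. (15-1)! = 87178291200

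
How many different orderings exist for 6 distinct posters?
6! = 720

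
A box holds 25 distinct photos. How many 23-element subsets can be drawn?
C(25,23) = 25!/(23!×2!) = 300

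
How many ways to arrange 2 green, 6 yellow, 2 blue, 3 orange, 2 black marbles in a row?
15! / (2! × 6! × 2! × 3! × 2!) = 37837800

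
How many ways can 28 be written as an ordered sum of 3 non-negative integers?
C(28+3-1, 3-1) = C(30, 2) = 435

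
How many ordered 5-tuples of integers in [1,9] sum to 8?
Coefficient of x^8 in (x + x² + ... + x^9)^5. By inclusion-exclusion on dice exceeding 9: Σ_j (-1)^j C(5,j)·C(8-1-9j, 4) = C(5,0)·C(7,4) = 1·35 = 35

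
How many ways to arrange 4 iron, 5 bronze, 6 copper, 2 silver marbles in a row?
17! / (4! × 5! × 6! × 2!) = 85765680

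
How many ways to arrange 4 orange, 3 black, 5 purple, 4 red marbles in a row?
16! / (4! × 3! × 5! × 4!) = 50450400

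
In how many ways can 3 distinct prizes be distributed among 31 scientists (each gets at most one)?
P(31,3) = 31!/(31-3)! = 26970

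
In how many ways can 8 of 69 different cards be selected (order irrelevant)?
C(69,8) = 69!/(8!×61!) = 8361453672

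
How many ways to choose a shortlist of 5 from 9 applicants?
C(9,5) = 9!/(5!×4!) = 126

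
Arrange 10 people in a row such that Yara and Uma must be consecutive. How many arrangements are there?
Treat the 2 as one block: (10-2+1)! × 2! = 362880 × 2 = 725760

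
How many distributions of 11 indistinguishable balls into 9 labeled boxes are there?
C(11+9-1, 9-1) = C(19, 8) = 75582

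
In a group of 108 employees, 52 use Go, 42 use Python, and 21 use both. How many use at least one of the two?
|A∪B| = |A| + |B| - |A∩B| = 52 + 42 - 21 = 73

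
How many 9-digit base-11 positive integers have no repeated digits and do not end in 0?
Last digit: 10 nonzero choices. First digit: 9 (nonzero, ≠last). Middle 7: P(9,7) = 181440. Total = 16329600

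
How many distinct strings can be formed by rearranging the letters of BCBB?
4! / (1! × 3!) = 4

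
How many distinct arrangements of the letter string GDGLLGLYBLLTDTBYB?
17! / (3! × 3! × 2! × 2! × 5! × 2!) = 10291881600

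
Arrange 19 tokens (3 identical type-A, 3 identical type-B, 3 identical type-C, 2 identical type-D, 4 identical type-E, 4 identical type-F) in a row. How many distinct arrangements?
19! / (3! × 3! × 3! × 2! × 4! × 4!) = 488864376000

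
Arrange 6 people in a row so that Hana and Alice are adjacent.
Treat as block: (6-1)! × 2! = 120 × 2 = 240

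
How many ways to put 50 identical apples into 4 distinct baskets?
C(50+4-1, 4-1) = C(53, 3) = 23426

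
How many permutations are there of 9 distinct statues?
9! = 362880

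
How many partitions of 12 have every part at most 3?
Let r_j(i) = number of partitions of i into parts ≤ j, for i = 0..12. r_1(i) = 1 for all i; r_j(i) = r_{j-1}(i) + r_j(i-j). Rows j = 2..3: ≤2: 1 1 2 2 3 3 4 4 5 5 6 6 7; ≤3: 1 1 2 3 4 5 7 8 10 12 14 16 19. r_3(12) = 19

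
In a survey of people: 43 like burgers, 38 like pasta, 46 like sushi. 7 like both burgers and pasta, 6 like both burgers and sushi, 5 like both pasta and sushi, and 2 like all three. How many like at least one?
|A∪B∪C| = 43+38+46-7-6-5+2 = 111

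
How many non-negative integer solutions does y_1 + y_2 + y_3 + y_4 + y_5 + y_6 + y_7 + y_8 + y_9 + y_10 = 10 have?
C(10+10-1, 10-1) = C(19, 9) = 92378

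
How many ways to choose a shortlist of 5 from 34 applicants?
C(34,5) = 34!/(5!×29!) = 278256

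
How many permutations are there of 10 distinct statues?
10! = 3628800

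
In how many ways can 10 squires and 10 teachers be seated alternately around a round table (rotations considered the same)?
Fix one of the squires: (10-1)! ways for the remaining squires, × 10! ways for the teachers = 362880 × 3628800 = 1316818944000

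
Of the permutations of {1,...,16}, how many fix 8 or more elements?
Exactly j fixed points: C(16,j)·!(16-j); sum over j ≥ 8 (derangement numbers via !m = (m-1)·(!(m-1) + !(m-2)): !0..!8 = 1, 0, 1, 2, 9, 44, 265, 1854, 14833). Σ_{j=8}^{16} C(16,j)·!(16-j) = C(16,8)·!8 + C(16,9)·!7 + C(16,10)·!6 + C(16,11)·!5 + C(16,12)·!4 + C(16,13)·!3 + C(16,14)·!2 + C(16,15)·!1 + C(16,16)·!0 = 12870·14833 + 11440·1854 + 8008·265 + 4368·44 + 1820·9 + 560·2 + 120·1 + 16·0 + 1·1 = 214442403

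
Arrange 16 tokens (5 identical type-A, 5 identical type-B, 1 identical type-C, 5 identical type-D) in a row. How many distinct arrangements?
16! / (5! × 5! × 1! × 5!) = 12108096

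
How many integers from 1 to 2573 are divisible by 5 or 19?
⌊2573/5⌋ + ⌊2573/19⌋ - ⌊2573/95⌋ = 514 + 135 - 27 = 622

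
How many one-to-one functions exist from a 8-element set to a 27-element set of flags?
P(27,8) = 27!/(27-8)! = 89513424000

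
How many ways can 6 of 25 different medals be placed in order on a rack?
P(25,6) = 25!/(25-6)! = 127512000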